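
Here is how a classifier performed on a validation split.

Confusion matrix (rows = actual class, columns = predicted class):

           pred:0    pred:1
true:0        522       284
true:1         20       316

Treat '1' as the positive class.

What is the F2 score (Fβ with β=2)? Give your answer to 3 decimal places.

0.813

Fβ = (1+β²)·TP / ((1+β²)·TP + β²·FN + FP), with β²=4
= 5·316 / (5·316 + 4·20 + 284) = 0.813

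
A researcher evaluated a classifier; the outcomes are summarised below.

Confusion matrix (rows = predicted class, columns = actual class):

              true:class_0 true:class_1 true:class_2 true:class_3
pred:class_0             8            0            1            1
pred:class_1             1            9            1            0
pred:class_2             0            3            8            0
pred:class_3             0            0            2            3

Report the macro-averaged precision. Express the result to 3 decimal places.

Per-class precision (TP/(TP+FP)):
  class_0: TP=8, FP=0+1+1=2 → 8/10 = 0.8000
  class_1: TP=9, FP=1+1+0=2 → 9/11 = 0.8182
  class_2: TP=8, FP=0+3+0=3 → 8/11 = 0.7273
  class_3: TP=3, FP=0+0+2=2 → 3/5 = 0.6000
Macro-precision = mean = (0.8000 + 0.8182 + 0.7273 + 0.6000) / 4 = 0.736

0.736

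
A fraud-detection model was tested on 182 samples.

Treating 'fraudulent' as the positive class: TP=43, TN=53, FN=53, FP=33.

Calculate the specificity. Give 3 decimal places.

0.616

Specificity = TN/(TN+FP) = 53/(53+33) = 0.616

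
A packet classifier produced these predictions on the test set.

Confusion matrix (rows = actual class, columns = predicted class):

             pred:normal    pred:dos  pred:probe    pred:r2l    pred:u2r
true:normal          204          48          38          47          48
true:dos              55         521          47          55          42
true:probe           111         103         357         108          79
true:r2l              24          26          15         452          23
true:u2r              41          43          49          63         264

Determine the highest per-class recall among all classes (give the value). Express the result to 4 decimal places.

0.8370

Per-class recall (TP/(TP+FN)):
  normal: TP=204, FN=48+38+47+48=181 → 204/385 = 0.52987
  dos: TP=521, FN=55+47+55+42=199 → 521/720 = 0.72361
  probe: TP=357, FN=111+103+108+79=401 → 357/758 = 0.47098
  r2l: TP=452, FN=24+26+15+23=88 → 452/540 = 0.83704
  u2r: TP=264, FN=41+43+49+63=196 → 264/460 = 0.57391
Highest is class 'r2l' with recall = 0.8370.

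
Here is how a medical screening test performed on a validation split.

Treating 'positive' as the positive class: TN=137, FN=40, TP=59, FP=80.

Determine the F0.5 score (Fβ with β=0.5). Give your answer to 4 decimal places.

0.4504

Fβ = (1+β²)·TP / ((1+β²)·TP + β²·FN + FP), with β²=1/4
= 1.25·59 / (1.25·59 + 0.25·40 + 80) = 0.4504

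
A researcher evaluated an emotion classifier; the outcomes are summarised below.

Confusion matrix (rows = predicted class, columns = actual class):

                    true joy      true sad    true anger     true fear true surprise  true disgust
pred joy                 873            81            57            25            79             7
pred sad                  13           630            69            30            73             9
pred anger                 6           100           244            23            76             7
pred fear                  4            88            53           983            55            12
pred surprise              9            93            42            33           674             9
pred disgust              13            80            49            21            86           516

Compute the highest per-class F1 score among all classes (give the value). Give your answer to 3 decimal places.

Per-class F1 score (2·TP/(2·TP+FP+FN)):
  joy: TP=873, FP=81+57+25+79+7=249, FN=13+6+4+9+13=45 → 1746/2040 = 0.8559
  sad: TP=630, FP=13+69+30+73+9=194, FN=81+100+88+93+80=442 → 1260/1896 = 0.6646
  anger: TP=244, FP=6+100+23+76+7=212, FN=57+69+53+42+49=270 → 488/970 = 0.5031
  fear: TP=983, FP=4+88+53+55+12=212, FN=25+30+23+33+21=132 → 1966/2310 = 0.8511
  surprise: TP=674, FP=9+93+42+33+9=186, FN=79+73+76+55+86=369 → 1348/1903 = 0.7084
  disgust: TP=516, FP=13+80+49+21+86=249, FN=7+9+7+12+9=44 → 1032/1325 = 0.7789
Highest is class 'joy' with F1 score = 0.856.

0.856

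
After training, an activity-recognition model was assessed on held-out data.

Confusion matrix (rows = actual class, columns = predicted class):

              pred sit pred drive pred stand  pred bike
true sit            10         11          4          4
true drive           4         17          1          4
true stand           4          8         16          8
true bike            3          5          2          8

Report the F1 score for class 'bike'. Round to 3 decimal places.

Treat 'bike' as positive and all other classes as negative.
F1 score = 2·TP/(2·TP+FP+FN).
bike: TP=8, FP=4+4+8=16, FN=3+5+2=10 → 16/42 = 0.3810

0.381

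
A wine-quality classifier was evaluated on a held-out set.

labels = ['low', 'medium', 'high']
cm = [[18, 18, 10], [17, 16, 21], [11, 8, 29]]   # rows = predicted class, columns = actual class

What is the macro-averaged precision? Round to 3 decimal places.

Per-class precision (TP/(TP+FP)):
  low: TP=18, FP=18+10=28 → 18/46 = 0.3913
  medium: TP=16, FP=17+21=38 → 16/54 = 0.2963
  high: TP=29, FP=11+8=19 → 29/48 = 0.6042
Macro-precision = mean = (0.3913 + 0.2963 + 0.6042) / 3 = 0.431

0.431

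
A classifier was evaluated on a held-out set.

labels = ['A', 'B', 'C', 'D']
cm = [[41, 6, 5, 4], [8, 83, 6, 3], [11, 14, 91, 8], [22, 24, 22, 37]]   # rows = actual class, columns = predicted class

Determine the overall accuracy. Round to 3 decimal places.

Accuracy = trace / total = (41+83+91+37=252) / 385 = 252/385 = 0.655

0.655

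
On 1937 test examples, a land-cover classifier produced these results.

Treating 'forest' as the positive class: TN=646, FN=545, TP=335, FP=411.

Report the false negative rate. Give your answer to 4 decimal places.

FNR = FN/(FN+TP) = 545/(545+335) = 0.6193

0.6193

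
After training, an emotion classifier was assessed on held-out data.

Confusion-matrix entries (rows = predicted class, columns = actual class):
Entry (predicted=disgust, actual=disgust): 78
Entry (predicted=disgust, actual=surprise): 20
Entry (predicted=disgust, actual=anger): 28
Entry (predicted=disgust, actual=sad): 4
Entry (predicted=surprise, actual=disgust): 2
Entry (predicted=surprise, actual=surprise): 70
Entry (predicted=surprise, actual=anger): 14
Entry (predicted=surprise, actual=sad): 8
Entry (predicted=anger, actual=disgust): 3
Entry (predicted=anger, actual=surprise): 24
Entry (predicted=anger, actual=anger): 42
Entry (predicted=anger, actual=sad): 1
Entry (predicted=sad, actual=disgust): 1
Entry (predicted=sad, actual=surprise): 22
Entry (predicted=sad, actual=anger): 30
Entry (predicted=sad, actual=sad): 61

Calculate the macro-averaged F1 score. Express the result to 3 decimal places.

0.611

Per-class F1 score (2·TP/(2·TP+FP+FN)):
  disgust: TP=78, FP=20+28+4=52, FN=2+3+1=6 → 156/214 = 0.7290
  surprise: TP=70, FP=2+14+8=24, FN=20+24+22=66 → 140/230 = 0.6087
  anger: TP=42, FP=3+24+1=28, FN=28+14+30=72 → 84/184 = 0.4565
  sad: TP=61, FP=1+22+30=53, FN=4+8+1=13 → 122/188 = 0.6489
Macro-F1 score = mean = (0.7290 + 0.6087 + 0.4565 + 0.6489) / 4 = 0.611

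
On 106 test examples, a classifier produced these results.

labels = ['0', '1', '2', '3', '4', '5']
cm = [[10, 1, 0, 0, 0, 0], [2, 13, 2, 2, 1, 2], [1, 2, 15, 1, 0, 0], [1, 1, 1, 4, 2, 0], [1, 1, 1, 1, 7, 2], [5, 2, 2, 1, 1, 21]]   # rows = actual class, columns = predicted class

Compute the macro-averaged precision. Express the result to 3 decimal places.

0.631

Per-class precision (TP/(TP+FP)):
  0: TP=10, FP=2+1+1+1+5=10 → 10/20 = 0.5000
  1: TP=13, FP=1+2+1+1+2=7 → 13/20 = 0.6500
  2: TP=15, FP=0+2+1+1+2=6 → 15/21 = 0.7143
  3: TP=4, FP=0+2+1+1+1=5 → 4/9 = 0.4444
  4: TP=7, FP=0+1+0+2+1=4 → 7/11 = 0.6364
  5: TP=21, FP=0+2+0+0+2=4 → 21/25 = 0.8400
Macro-precision = mean = (0.5000 + 0.6500 + 0.7143 + 0.4444 + 0.6364 + 0.8400) / 6 = 0.631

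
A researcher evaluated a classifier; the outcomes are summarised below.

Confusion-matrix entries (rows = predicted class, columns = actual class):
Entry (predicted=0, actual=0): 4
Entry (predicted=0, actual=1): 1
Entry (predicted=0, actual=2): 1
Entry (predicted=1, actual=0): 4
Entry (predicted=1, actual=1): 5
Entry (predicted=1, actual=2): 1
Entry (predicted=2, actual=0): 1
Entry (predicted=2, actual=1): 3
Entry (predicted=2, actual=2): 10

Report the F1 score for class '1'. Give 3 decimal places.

0.526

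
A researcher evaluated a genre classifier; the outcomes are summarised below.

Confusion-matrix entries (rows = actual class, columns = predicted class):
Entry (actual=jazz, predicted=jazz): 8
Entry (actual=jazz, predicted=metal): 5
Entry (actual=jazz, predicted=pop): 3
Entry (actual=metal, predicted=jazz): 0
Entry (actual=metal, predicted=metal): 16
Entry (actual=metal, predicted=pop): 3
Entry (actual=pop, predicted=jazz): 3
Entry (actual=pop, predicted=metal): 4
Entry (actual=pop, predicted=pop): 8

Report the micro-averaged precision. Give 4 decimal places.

0.6400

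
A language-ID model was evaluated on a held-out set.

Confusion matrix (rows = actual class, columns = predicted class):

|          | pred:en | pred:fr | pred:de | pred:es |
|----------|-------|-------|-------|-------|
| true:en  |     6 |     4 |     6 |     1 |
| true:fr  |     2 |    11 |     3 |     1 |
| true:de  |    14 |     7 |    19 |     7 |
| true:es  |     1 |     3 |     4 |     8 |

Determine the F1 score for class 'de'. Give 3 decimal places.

F1 score = 2·TP/(2·TP+FP+FN).
de: TP=19, FP=6+3+4=13, FN=14+7+7=28 → 38/79 = 0.4810

0.481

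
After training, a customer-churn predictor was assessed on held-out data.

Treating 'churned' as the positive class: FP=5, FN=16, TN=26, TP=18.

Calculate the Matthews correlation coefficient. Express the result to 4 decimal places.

MCC = (TP·TN − FP·FN) / √((TP+FP)(TP+FN)(TN+FP)(TN+FN))
Numerator = 18·26 − 5·16 = 388
Denominator = √(23·34·31·42) = √1018164 = 1009.0411
MCC = 388 / 1009.0411 = 0.3845

0.3845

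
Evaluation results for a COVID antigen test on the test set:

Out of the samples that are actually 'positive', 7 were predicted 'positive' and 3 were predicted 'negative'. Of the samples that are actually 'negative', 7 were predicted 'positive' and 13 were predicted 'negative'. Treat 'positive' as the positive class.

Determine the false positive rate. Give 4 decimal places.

FPR = FP/(FP+TN) = 7/(7+13) = 0.3500

0.3500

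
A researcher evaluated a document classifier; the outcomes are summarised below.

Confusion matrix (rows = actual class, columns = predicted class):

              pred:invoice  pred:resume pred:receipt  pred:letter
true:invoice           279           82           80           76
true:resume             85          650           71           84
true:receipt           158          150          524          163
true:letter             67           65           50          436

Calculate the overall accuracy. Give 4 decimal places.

0.6255

Accuracy = trace / total = (279+650+524+436=1889) / 3020 = 1889/3020 = 0.6255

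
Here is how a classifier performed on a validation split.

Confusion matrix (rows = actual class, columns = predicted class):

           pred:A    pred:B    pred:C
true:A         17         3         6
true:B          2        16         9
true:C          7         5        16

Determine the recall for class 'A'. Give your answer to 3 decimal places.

One-vs-rest for 'A': TP = diagonal; FP = other classes predicted 'A'; FN = 'A' predicted as other.
recall = TP/(TP+FN).
A: TP=17, FN=3+6=9 → 17/26 = 0.6538

0.654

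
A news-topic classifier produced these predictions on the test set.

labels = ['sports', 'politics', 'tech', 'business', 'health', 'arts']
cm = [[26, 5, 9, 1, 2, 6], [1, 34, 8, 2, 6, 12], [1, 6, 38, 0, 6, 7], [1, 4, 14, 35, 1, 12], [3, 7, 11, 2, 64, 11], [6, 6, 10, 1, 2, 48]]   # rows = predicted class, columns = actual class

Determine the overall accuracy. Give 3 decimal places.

0.600

Accuracy = trace / total = (26+34+38+35+64+48=245) / 408 = 245/408 = 0.600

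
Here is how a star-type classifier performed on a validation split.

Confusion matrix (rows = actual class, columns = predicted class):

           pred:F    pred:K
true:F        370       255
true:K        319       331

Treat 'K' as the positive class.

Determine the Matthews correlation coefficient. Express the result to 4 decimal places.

0.1015

MCC = (TP·TN − FP·FN) / √((TP+FP)(TP+FN)(TN+FP)(TN+FN))
Numerator = 331·370 − 255·319 = 41125
Denominator = √(586·650·625·689) = √164025062500 = 405000.0772
MCC = 41125 / 405000.0772 = 0.1015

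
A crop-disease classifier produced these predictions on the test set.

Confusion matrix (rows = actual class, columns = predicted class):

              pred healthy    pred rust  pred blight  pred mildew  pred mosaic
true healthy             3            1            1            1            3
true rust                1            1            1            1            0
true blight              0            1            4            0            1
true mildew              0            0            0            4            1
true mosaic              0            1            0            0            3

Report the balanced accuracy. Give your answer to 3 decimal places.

Balanced accuracy = mean of per-class recall.
  healthy: recall = 3/9 = 0.3333
  rust: recall = 1/4 = 0.2500
  blight: recall = 4/6 = 0.6667
  mildew: recall = 4/5 = 0.8000
  mosaic: recall = 3/4 = 0.7500
Mean = (0.3333 + 0.2500 + 0.6667 + 0.8000 + 0.7500) / 5 = 0.560

0.560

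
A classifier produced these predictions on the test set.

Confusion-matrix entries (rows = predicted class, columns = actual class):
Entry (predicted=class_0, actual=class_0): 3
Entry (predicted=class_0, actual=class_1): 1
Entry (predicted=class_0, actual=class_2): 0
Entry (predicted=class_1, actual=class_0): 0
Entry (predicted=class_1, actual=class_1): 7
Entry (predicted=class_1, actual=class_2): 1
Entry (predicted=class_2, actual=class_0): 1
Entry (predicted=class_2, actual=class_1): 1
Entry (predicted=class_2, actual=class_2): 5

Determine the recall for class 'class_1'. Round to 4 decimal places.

One-vs-rest for 'class_1': TP = diagonal; FP = other classes predicted 'class_1'; FN = 'class_1' predicted as other.
recall = TP/(TP+FN).
class_1: TP=7, FN=1+1=2 → 7/9 = 0.77778

0.7778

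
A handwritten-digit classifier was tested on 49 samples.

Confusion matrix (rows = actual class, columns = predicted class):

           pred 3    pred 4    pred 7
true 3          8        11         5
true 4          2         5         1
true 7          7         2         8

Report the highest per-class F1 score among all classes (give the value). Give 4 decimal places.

0.5161

Per-class F1 score (2·TP/(2·TP+FP+FN)):
  3: TP=8, FP=2+7=9, FN=11+5=16 → 16/41 = 0.39024
  4: TP=5, FP=11+2=13, FN=2+1=3 → 10/26 = 0.38462
  7: TP=8, FP=5+1=6, FN=7+2=9 → 16/31 = 0.51613
Highest is class '7' with F1 score = 0.5161.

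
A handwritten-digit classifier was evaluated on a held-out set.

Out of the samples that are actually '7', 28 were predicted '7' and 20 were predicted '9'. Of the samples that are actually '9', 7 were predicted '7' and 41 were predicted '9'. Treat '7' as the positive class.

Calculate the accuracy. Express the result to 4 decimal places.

0.7188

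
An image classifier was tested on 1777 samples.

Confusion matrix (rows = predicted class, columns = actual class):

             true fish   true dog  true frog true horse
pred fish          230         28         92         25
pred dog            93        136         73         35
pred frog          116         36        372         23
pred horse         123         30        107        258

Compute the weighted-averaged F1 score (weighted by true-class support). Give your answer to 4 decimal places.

0.5590

Per-class F1 score (2·TP/(2·TP+FP+FN)):
  fish: TP=230, FP=28+92+25=145, FN=93+116+123=332 → 460/937 = 0.49093
  dog: TP=136, FP=93+73+35=201, FN=28+36+30=94 → 272/567 = 0.47972
  frog: TP=372, FP=116+36+23=175, FN=92+73+107=272 → 744/1191 = 0.62469
  horse: TP=258, FP=123+30+107=260, FN=25+35+23=83 → 516/859 = 0.60070
Weighted-F1 score = Σ (supportᵢ/N)·F1 scoreᵢ with N=1777: (562/1777)·0.49093 + (230/1777)·0.47972 + (644/1777)·0.62469 + (341/1777)·0.60070 = 0.5590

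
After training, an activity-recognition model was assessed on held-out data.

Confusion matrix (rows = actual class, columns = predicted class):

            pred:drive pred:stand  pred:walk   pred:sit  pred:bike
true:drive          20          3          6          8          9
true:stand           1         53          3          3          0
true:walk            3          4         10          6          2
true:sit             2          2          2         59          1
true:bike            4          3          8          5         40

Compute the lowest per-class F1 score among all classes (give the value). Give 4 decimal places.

0.3704

Per-class F1 score (2·TP/(2·TP+FP+FN)):
  drive: TP=20, FP=1+3+2+4=10, FN=3+6+8+9=26 → 40/76 = 0.52632
  stand: TP=53, FP=3+4+2+3=12, FN=1+3+3+0=7 → 106/125 = 0.84800
  walk: TP=10, FP=6+3+2+8=19, FN=3+4+6+2=15 → 20/54 = 0.37037
  sit: TP=59, FP=8+3+6+5=22, FN=2+2+2+1=7 → 118/147 = 0.80272
  bike: TP=40, FP=9+0+2+1=12, FN=4+3+8+5=20 → 80/112 = 0.71429
Lowest is class 'walk' with F1 score = 0.3704.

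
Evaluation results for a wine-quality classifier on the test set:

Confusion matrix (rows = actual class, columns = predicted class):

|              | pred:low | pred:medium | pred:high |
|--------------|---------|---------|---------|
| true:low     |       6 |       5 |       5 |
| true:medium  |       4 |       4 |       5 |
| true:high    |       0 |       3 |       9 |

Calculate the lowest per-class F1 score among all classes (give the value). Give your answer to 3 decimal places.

0.320

Per-class F1 score (2·TP/(2·TP+FP+FN)):
  low: TP=6, FP=4+0=4, FN=5+5=10 → 12/26 = 0.4615
  medium: TP=4, FP=5+3=8, FN=4+5=9 → 8/25 = 0.3200
  high: TP=9, FP=5+5=10, FN=0+3=3 → 18/31 = 0.5806
Lowest is class 'medium' with F1 score = 0.320.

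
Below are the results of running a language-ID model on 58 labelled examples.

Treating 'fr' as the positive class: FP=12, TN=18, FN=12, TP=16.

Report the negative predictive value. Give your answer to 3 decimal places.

0.600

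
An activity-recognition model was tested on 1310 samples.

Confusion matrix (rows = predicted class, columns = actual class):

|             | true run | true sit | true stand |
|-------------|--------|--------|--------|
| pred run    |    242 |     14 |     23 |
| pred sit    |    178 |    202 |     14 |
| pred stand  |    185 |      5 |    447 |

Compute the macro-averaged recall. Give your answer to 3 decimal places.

0.746

Per-class recall (TP/(TP+FN)):
  run: TP=242, FN=178+185=363 → 242/605 = 0.4000
  sit: TP=202, FN=14+5=19 → 202/221 = 0.9140
  stand: TP=447, FN=23+14=37 → 447/484 = 0.9236
Macro-recall = mean = (0.4000 + 0.9140 + 0.9236) / 3 = 0.746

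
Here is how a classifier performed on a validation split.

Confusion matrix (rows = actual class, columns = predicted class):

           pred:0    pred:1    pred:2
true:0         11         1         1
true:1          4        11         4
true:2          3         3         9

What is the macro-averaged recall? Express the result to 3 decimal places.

Per-class recall (TP/(TP+FN)):
  0: TP=11, FN=1+1=2 → 11/13 = 0.8462
  1: TP=11, FN=4+4=8 → 11/19 = 0.5789
  2: TP=9, FN=3+3=6 → 9/15 = 0.6000
Macro-recall = mean = (0.8462 + 0.5789 + 0.6000) / 3 = 0.675

0.675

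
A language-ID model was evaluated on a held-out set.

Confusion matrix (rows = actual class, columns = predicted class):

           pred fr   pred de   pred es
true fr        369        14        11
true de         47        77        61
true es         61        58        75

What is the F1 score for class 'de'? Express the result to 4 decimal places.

0.4611

One-vs-rest for 'de': TP = diagonal; FP = other classes predicted 'de'; FN = 'de' predicted as other.
F1 score = 2·TP/(2·TP+FP+FN).
de: TP=77, FP=14+58=72, FN=47+61=108 → 154/334 = 0.46108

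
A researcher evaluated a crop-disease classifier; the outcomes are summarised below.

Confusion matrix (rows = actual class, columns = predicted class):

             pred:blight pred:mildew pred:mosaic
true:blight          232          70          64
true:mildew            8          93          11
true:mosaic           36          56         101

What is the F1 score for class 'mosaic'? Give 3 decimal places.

0.547

F1 score = 2·TP/(2·TP+FP+FN).
mosaic: TP=101, FP=64+11=75, FN=36+56=92 → 202/369 = 0.5474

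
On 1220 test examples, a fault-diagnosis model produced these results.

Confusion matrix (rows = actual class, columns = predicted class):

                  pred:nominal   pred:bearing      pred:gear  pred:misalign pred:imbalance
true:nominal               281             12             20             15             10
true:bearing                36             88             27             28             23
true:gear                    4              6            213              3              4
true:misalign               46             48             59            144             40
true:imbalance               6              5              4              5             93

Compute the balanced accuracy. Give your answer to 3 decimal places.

Balanced accuracy = mean of per-class recall.
  nominal: recall = 281/338 = 0.8314
  bearing: recall = 88/202 = 0.4356
  gear: recall = 213/230 = 0.9261
  misalign: recall = 144/337 = 0.4273
  imbalance: recall = 93/113 = 0.8230
Mean = (0.8314 + 0.4356 + 0.9261 + 0.4273 + 0.8230) / 5 = 0.689

0.689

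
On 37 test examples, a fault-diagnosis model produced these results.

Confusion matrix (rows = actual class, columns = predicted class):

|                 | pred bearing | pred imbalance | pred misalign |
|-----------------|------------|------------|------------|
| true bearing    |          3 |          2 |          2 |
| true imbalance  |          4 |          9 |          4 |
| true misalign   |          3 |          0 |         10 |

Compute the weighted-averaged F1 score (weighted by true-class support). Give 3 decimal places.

Per-class F1 score (2·TP/(2·TP+FP+FN)):
  bearing: TP=3, FP=4+3=7, FN=2+2=4 → 6/17 = 0.3529
  imbalance: TP=9, FP=2+0=2, FN=4+4=8 → 18/28 = 0.6429
  misalign: TP=10, FP=2+4=6, FN=3+0=3 → 20/29 = 0.6897
Weighted-F1 score = Σ (supportᵢ/N)·F1 scoreᵢ with N=37: (7/37)·0.3529 + (17/37)·0.6429 + (13/37)·0.6897 = 0.604

0.604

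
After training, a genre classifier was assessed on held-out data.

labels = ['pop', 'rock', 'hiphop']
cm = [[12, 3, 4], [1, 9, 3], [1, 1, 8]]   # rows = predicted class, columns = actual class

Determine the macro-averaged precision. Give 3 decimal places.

0.708

Per-class precision (TP/(TP+FP)):
  pop: TP=12, FP=3+4=7 → 12/19 = 0.6316
  rock: TP=9, FP=1+3=4 → 9/13 = 0.6923
  hiphop: TP=8, FP=1+1=2 → 8/10 = 0.8000
Macro-precision = mean = (0.6316 + 0.6923 + 0.8000) / 3 = 0.708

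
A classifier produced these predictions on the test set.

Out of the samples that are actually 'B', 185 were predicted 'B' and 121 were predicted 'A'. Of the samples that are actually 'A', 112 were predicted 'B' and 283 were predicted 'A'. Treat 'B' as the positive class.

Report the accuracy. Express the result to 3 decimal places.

0.668

Accuracy = (TP+TN)/N = (185+283)/701 = 0.668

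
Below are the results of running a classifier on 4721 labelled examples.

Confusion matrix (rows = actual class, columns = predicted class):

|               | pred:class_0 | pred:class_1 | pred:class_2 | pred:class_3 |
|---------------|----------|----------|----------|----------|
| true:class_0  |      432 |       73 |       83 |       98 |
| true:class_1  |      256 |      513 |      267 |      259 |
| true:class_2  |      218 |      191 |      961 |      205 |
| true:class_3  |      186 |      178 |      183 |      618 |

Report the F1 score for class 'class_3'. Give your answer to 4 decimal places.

0.5271

Treat 'class_3' as positive and all other classes as negative.
F1 score = 2·TP/(2·TP+FP+FN).
class_3: TP=618, FP=98+259+205=562, FN=186+178+183=547 → 1236/2345 = 0.52708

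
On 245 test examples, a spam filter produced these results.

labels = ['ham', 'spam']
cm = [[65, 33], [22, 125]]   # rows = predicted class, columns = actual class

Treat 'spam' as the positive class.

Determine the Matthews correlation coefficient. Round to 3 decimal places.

MCC = (TP·TN − FP·FN) / √((TP+FP)(TP+FN)(TN+FP)(TN+FN))
Numerator = 125·65 − 22·33 = 7399
Denominator = √(147·158·87·98) = √198024876 = 14072.1312
MCC = 7399 / 14072.1312 = 0.526

0.526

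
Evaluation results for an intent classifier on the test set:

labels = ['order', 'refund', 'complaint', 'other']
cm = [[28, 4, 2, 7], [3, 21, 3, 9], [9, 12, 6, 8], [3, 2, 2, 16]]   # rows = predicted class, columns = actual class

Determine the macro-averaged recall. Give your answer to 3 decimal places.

0.513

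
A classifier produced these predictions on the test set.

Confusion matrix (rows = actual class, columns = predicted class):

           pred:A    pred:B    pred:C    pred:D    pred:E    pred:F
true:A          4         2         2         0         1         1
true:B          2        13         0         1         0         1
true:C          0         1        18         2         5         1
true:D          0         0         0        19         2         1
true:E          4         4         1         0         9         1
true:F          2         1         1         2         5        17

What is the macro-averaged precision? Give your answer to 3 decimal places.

Per-class precision (TP/(TP+FP)):
  A: TP=4, FP=2+0+0+4+2=8 → 4/12 = 0.3333
  B: TP=13, FP=2+1+0+4+1=8 → 13/21 = 0.6190
  C: TP=18, FP=2+0+0+1+1=4 → 18/22 = 0.8182
  D: TP=19, FP=0+1+2+0+2=5 → 19/24 = 0.7917
  E: TP=9, FP=1+0+5+2+5=13 → 9/22 = 0.4091
  F: TP=17, FP=1+1+1+1+1=5 → 17/22 = 0.7727
Macro-precision = mean = (0.3333 + 0.6190 + 0.8182 + 0.7917 + 0.4091 + 0.7727) / 6 = 0.624

0.624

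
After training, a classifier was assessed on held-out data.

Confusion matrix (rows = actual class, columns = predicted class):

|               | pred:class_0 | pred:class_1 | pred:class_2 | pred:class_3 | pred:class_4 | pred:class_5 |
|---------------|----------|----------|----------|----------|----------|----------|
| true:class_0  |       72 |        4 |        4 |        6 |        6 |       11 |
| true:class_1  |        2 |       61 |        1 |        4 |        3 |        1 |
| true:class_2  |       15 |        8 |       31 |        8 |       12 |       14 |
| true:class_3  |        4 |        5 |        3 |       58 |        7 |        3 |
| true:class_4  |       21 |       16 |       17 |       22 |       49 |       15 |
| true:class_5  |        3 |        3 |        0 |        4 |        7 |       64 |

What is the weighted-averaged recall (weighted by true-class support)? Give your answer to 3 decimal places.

Per-class recall (TP/(TP+FN)):
  class_0: TP=72, FN=4+4+6+6+11=31 → 72/103 = 0.6990
  class_1: TP=61, FN=2+1+4+3+1=11 → 61/72 = 0.8472
  class_2: TP=31, FN=15+8+8+12+14=57 → 31/88 = 0.3523
  class_3: TP=58, FN=4+5+3+7+3=22 → 58/80 = 0.7250
  class_4: TP=49, FN=21+16+17+22+15=91 → 49/140 = 0.3500
  class_5: TP=64, FN=3+3+0+4+7=17 → 64/81 = 0.7901
Weighted-recall = Σ (supportᵢ/N)·recallᵢ with N=564: (103/564)·0.6990 + (72/564)·0.8472 + (88/564)·0.3523 + (80/564)·0.7250 + (140/564)·0.3500 + (81/564)·0.7901 = 0.594

0.594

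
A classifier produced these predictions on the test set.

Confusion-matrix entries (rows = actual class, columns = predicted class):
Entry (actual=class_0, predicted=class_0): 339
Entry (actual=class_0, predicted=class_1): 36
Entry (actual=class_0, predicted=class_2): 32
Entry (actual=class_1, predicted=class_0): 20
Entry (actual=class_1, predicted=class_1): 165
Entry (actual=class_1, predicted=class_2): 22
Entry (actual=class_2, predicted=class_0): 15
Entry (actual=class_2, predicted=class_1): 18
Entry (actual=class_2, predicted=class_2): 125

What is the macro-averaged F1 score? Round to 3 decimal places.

Per-class F1 score (2·TP/(2·TP+FP+FN)):
  class_0: TP=339, FP=20+15=35, FN=36+32=68 → 678/781 = 0.8681
  class_1: TP=165, FP=36+18=54, FN=20+22=42 → 330/426 = 0.7746
  class_2: TP=125, FP=32+22=54, FN=15+18=33 → 250/337 = 0.7418
Macro-F1 score = mean = (0.8681 + 0.7746 + 0.7418) / 3 = 0.795

0.795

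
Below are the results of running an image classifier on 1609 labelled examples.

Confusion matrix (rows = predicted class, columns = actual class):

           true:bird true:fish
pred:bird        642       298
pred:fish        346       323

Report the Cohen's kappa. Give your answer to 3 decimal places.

Observed agreement pₒ = trace/N = 965/1609 = 0.5998
Expected agreement pₑ = Σ (rowᵢ·colᵢ)/N² = (988·940 + 621·669)/1609² = 0.5192
κ = (pₒ − pₑ)/(1 − pₑ) = (0.5998 − 0.5192)/(1 − 0.5192) = 0.168

0.168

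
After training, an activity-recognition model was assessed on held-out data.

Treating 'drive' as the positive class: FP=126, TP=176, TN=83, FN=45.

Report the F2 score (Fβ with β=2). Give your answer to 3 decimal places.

Fβ = (1+β²)·TP / ((1+β²)·TP + β²·FN + FP), with β²=4
= 5·176 / (5·176 + 4·45 + 126) = 0.742

0.742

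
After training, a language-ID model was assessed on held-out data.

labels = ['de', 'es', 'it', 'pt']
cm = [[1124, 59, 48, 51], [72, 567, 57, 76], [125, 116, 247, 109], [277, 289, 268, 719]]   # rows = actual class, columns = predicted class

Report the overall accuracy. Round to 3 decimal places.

Accuracy = trace / total = (1124+567+247+719=2657) / 4204 = 2657/4204 = 0.632

0.632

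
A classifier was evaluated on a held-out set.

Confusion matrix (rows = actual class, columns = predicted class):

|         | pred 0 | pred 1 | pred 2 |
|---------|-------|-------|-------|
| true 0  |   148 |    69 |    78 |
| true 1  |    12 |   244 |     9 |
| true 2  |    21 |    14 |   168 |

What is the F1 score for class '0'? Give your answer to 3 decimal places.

F1 score = 2·TP/(2·TP+FP+FN).
0: TP=148, FP=12+21=33, FN=69+78=147 → 296/476 = 0.6218

0.622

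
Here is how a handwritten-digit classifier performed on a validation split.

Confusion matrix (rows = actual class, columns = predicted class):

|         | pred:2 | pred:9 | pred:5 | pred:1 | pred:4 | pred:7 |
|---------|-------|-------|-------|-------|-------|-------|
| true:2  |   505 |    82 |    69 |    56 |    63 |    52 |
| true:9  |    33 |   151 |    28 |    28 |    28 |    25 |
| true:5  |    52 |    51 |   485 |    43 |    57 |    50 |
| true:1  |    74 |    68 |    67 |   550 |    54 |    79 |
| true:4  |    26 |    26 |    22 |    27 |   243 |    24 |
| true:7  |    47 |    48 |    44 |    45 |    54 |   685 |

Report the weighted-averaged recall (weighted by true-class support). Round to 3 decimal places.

0.648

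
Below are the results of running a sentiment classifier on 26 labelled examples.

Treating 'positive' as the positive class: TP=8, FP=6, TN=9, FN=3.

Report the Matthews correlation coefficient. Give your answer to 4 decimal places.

0.3243

MCC = (TP·TN − FP·FN) / √((TP+FP)(TP+FN)(TN+FP)(TN+FN))
Numerator = 8·9 − 6·3 = 54
Denominator = √(14·11·15·12) = √27720 = 166.4932
MCC = 54 / 166.4932 = 0.3243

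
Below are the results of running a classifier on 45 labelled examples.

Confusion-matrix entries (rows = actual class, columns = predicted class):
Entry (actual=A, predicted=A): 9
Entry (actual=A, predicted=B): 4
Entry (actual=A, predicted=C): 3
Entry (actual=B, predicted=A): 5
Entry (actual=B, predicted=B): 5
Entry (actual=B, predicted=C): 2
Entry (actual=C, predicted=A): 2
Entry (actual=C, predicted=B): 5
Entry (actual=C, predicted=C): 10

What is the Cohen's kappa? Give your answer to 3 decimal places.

Observed agreement pₒ = trace/N = 24/45 = 0.5333
Expected agreement pₑ = Σ (rowᵢ·colᵢ)/N² = (16·16 + 12·14 + 17·15)/45² = 0.3353
κ = (pₒ − pₑ)/(1 − pₑ) = (0.5333 − 0.3353)/(1 − 0.3353) = 0.298

0.298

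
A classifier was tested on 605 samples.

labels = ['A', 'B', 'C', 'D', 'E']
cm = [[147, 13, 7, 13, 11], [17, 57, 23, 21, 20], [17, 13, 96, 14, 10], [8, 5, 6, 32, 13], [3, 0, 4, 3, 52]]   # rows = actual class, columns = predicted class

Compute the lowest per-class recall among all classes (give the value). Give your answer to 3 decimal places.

0.413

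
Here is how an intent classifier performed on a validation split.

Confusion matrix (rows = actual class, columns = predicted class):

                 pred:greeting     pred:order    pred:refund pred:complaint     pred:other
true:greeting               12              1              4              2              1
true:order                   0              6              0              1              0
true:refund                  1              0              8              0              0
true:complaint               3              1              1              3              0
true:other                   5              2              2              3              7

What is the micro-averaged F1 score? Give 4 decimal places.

0.5714

Micro-averaging pools counts across classes: ΣTP=36, ΣFP=27, ΣFN=27.
Micro-F1 score = 2·TP/(2·TP+FP+FN) on pooled counts = 0.5714 (equals overall accuracy in single-label multiclass).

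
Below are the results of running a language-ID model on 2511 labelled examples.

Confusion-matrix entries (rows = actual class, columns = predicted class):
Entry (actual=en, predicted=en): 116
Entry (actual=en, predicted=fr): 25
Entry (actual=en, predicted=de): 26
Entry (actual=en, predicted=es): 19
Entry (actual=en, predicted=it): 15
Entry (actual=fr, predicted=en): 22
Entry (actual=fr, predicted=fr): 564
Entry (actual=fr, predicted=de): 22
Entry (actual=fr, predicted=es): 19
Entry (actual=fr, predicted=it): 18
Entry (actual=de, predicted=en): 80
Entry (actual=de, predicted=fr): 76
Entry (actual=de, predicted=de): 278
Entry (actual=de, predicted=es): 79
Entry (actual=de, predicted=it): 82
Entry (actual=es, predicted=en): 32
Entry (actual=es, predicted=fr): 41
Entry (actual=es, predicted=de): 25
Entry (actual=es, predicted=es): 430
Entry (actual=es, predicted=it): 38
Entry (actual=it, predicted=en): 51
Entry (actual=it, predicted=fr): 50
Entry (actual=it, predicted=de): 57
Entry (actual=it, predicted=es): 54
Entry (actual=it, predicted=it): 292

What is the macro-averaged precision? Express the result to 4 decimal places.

0.6369

Per-class precision (TP/(TP+FP)):
  en: TP=116, FP=22+80+32+51=185 → 116/301 = 0.38538
  fr: TP=564, FP=25+76+41+50=192 → 564/756 = 0.74603
  de: TP=278, FP=26+22+25+57=130 → 278/408 = 0.68137
  es: TP=430, FP=19+19+79+54=171 → 430/601 = 0.71547
  it: TP=292, FP=15+18+82+38=153 → 292/445 = 0.65618
Macro-precision = mean = (0.38538 + 0.74603 + 0.68137 + 0.71547 + 0.65618) / 5 = 0.6369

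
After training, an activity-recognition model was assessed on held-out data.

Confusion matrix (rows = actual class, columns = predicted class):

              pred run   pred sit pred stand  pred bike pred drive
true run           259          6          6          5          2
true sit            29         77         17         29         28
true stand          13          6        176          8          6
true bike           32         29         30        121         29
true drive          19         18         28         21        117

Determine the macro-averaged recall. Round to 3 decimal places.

Per-class recall (TP/(TP+FN)):
  run: TP=259, FN=6+6+5+2=19 → 259/278 = 0.9317
  sit: TP=77, FN=29+17+29+28=103 → 77/180 = 0.4278
  stand: TP=176, FN=13+6+8+6=33 → 176/209 = 0.8421
  bike: TP=121, FN=32+29+30+29=120 → 121/241 = 0.5021
  drive: TP=117, FN=19+18+28+21=86 → 117/203 = 0.5764
Macro-recall = mean = (0.9317 + 0.4278 + 0.8421 + 0.5021 + 0.5764) / 5 = 0.656

0.656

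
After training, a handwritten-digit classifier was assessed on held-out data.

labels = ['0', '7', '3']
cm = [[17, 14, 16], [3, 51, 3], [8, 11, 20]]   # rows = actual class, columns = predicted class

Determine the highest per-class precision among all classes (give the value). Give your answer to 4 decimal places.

0.6711

Per-class precision (TP/(TP+FP)):
  0: TP=17, FP=3+8=11 → 17/28 = 0.60714
  7: TP=51, FP=14+11=25 → 51/76 = 0.67105
  3: TP=20, FP=16+3=19 → 20/39 = 0.51282
Highest is class '7' with precision = 0.6711.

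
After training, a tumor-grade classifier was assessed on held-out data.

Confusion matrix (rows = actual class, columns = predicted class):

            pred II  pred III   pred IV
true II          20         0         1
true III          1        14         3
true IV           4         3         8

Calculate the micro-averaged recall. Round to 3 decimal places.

Micro-averaging pools counts across classes: ΣTP=42, ΣFP=12, ΣFN=12.
Micro-recall = TP/(TP+FN) on pooled counts = 0.778 (equals overall accuracy in single-label multiclass).

0.778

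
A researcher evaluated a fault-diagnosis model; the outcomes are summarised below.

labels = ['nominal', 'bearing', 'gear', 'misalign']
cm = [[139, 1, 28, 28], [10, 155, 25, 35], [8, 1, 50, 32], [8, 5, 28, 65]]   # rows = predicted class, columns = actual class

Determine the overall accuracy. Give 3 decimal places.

Accuracy = trace / total = (139+155+50+65=409) / 618 = 409/618 = 0.662

0.662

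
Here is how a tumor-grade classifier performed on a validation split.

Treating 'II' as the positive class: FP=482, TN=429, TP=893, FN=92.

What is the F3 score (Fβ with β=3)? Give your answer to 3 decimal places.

0.872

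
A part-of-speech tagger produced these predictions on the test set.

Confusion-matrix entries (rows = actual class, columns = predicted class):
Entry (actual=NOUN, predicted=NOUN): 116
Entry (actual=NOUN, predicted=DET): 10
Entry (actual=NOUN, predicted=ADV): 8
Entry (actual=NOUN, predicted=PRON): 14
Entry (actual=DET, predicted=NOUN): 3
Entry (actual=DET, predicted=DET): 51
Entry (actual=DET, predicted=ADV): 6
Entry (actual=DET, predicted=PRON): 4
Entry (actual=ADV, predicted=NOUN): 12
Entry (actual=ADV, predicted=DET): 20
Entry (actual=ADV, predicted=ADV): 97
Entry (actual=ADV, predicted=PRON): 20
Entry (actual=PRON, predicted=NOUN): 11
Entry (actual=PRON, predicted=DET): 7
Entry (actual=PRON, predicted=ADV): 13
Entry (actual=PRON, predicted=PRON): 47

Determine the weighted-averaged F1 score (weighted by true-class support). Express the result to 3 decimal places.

Per-class F1 score (2·TP/(2·TP+FP+FN)):
  NOUN: TP=116, FP=3+12+11=26, FN=10+8+14=32 → 232/290 = 0.8000
  DET: TP=51, FP=10+20+7=37, FN=3+6+4=13 → 102/152 = 0.6711
  ADV: TP=97, FP=8+6+13=27, FN=12+20+20=52 → 194/273 = 0.7106
  PRON: TP=47, FP=14+4+20=38, FN=11+7+13=31 → 94/163 = 0.5767
Weighted-F1 score = Σ (supportᵢ/N)·F1 scoreᵢ with N=439: (148/439)·0.8000 + (64/439)·0.6711 + (149/439)·0.7106 + (78/439)·0.5767 = 0.711

0.711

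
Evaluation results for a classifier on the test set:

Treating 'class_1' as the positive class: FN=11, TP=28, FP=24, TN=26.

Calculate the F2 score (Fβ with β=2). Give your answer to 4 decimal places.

0.6731

Fβ = (1+β²)·TP / ((1+β²)·TP + β²·FN + FP), with β²=4
= 5·28 / (5·28 + 4·11 + 24) = 0.6731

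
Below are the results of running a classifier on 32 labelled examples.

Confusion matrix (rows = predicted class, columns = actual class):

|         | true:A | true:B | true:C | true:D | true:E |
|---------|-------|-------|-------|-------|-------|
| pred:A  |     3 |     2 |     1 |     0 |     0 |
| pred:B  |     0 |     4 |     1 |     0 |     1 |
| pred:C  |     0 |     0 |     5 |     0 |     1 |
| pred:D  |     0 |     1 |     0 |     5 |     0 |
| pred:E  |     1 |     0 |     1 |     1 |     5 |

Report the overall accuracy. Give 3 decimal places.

0.688

Accuracy = trace / total = (3+4+5+5+5=22) / 32 = 22/32 = 0.688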